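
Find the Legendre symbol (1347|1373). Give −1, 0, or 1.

1

Reciprocity: 1347 ≡ 3 and 1373 ≡ 1 (mod 4), so (1347/1373) = +(1373/1347).
Reduce top mod 1347: now compute (26/1347).
Pull out 2: since 1347 ≡ 3 (mod 8), (2/1347) = -1.
Reciprocity: 13 ≡ 1 and 1347 ≡ 3 (mod 4), so (13/1347) = +(1347/13).
Reduce top mod 13: now compute (8/13).
Pull out 2^3: since 13 ≡ 5 (mod 8), (2/13) = -1, so (2/13)^3 = -1.
Reached (1/13) = 1. Collecting the sign flips along the way, the symbol is +1.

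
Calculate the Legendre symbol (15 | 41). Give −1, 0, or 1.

-1

Reciprocity: 15 ≡ 3 and 41 ≡ 1 (mod 4), so (15/41) = +(41/15).
Reduce top mod 15: now compute (11/15).
Reciprocity: 11 ≡ 3 and 15 ≡ 3 (mod 4), so (11/15) = −(15/11).
Reduce top mod 11: now compute (4/11).
Pull out 2^2: since 11 ≡ 3 (mod 8), (2/11) = -1, so (2/11)^2 = +1.
Reached (1/11) = 1. Collecting the sign flips along the way, the symbol is -1.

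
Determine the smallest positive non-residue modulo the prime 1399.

(2/1399) = +1, so 2 is a residue.
(3/1399) = −1, so 3 is the smallest positive non-residue mod 1399.

3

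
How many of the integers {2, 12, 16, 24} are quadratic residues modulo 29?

(2/29) = -1 → non-residue.
(12/29) = -1 → non-residue.
(16/29) = +1 → QR.
(24/29) = +1 → QR.
Total quadratic residues among the 4: 2.

2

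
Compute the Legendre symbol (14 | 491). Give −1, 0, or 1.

Pull out 2: since 491 ≡ 3 (mod 8), (2/491) = -1.
Reciprocity: 7 ≡ 3 and 491 ≡ 3 (mod 4), so (7/491) = −(491/7).
Reduce top mod 7: now compute (1/7).
Reached (1/7) = 1. Collecting the sign flips along the way, the symbol is +1.

1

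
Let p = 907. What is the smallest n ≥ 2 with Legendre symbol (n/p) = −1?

2

(2/907) = −1, so 2 is the smallest positive non-residue mod 907.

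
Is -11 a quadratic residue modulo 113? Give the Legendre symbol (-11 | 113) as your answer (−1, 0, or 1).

First reduce: -11 ≡ 102 (mod 113).
Pull out 2: since 113 ≡ 1 (mod 8), (2/113) = +1.
Reciprocity: 51 ≡ 3 and 113 ≡ 1 (mod 4), so (51/113) = +(113/51).
Reduce top mod 51: now compute (11/51).
Reciprocity: 11 ≡ 3 and 51 ≡ 3 (mod 4), so (11/51) = −(51/11).
Reduce top mod 11: now compute (7/11).
Reciprocity: 7 ≡ 3 and 11 ≡ 3 (mod 4), so (7/11) = −(11/7).
Reduce top mod 7: now compute (4/7).
Pull out 2^2: since 7 ≡ 7 (mod 8), (2/7) = +1, so (2/7)^2 = +1.
Reached (1/7) = 1. Collecting the sign flips along the way, the symbol is +1.

1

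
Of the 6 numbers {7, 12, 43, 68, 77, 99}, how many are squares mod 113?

3

(7/113) = +1 → QR.
(12/113) = -1 → non-residue.
(43/113) = -1 → non-residue.
(68/113) = -1 → non-residue.
(77/113) = +1 → QR.
(99/113) = +1 → QR.
Total quadratic residues among the 6: 3.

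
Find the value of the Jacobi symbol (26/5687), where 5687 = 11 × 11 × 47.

Pull out 2: since 5687 ≡ 7 (mod 8), (2/5687) = +1.
Reciprocity: 13 ≡ 1 and 5687 ≡ 3 (mod 4), so (13/5687) = +(5687/13).
Reduce top mod 13: now compute (6/13).
Pull out 2: since 13 ≡ 5 (mod 8), (2/13) = -1.
Reciprocity: 3 ≡ 3 and 13 ≡ 1 (mod 4), so (3/13) = +(13/3).
Reduce top mod 3: now compute (1/3).
Reached (1/3) = 1. Collecting the sign flips along the way, the symbol is -1.

-1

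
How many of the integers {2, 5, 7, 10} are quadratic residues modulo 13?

(2/13) = -1 → non-residue.
(5/13) = -1 → non-residue.
(7/13) = -1 → non-residue.
(10/13) = +1 → QR.
Total quadratic residues among the 4: 1.

1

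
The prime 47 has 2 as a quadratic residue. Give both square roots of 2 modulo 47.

Since 47 ≡ 3 (mod 4), a square root of 2 is 2^((47+1)/4) = 2^12 mod 47.
Repeated squaring: 2^2≡4, 2^4≡16, 2^8≡21 (mod 47).
2^12 = 2^(8+4) ≡ 7 (mod 47).
Check: 7² = 49 ≡ 2 (mod 47). The two roots are 7 and 40.

7, 40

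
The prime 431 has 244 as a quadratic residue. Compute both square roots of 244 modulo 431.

Since 431 ≡ 3 (mod 4), a square root of 244 is 244^((431+1)/4) = 244^108 mod 431.
Repeated squaring: 244^2≡58, 244^4≡347, 244^8≡160, 244^16≡171, 244^32≡364, 244^64≡179 (mod 431).
244^108 = 244^(64+32+8+4) ≡ 109 (mod 431).
Check: 109² = 11881 ≡ 244 (mod 431). The two roots are 109 and 322.

109, 322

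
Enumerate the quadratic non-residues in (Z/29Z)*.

Square k = 1,…,14 (k and 29−k give the same square):
1²=1, 2²=4, 3²=9, 4²=16, 5²=25, 6²≡7, 7²≡20, 8²≡6, 9²≡23, 10²≡13, 11²≡5, 12²≡28, 13²≡24, 14²≡22 (mod 29).
The residues are {1, 4, 5, 6, 7, 9, 13, 16, 20, 22, 23, 24, 25, 28}; the non-residues are the remaining 14 nonzero classes.

2,3,8,10,11,12,14,15,17,18,19,21,26,27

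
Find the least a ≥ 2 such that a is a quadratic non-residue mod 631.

(2/631) = +1, so 2 is a residue.
(3/631) = −1, so 3 is the smallest positive non-residue mod 631.

3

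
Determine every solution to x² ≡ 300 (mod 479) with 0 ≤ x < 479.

Since 479 ≡ 3 (mod 4), a square root of 300 is 300^((479+1)/4) = 300^120 mod 479.
Repeated squaring: 300^2≡427, 300^4≡309, 300^8≡160, 300^16≡213, 300^32≡343, 300^64≡294 (mod 479).
300^120 = 300^(64+32+16+8) ≡ 169 (mod 479).
Check: 169² = 28561 ≡ 300 (mod 479). The two roots are 169 and 310.

169, 310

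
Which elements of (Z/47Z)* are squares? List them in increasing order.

Square k = 1,…,23 (k and 47−k give the same square):
1²=1, 2²=4, 3²=9, 4²=16, 5²=25, 6²=36, 7²≡2, 8²≡17, 9²≡34, 10²≡6, 11²≡27, 12²≡3, 13²≡28, 14²≡8, 15²≡37, 16²≡21, 17²≡7, 18²≡42, 19²≡32, 20²≡24, 21²≡18, 22²≡14, 23²≡12 (mod 47).
So the quadratic residues mod 47 are {1, 2, 3, 4, 6, 7, 8, 9, 12, 14, 16, 17, 18, 21, 24, 25, 27, 28, 32, 34, 36, 37, 42}.

1,2,3,4,6,7,8,9,12,14,16,17,18,21,24,25,27,28,32,34,36,37,42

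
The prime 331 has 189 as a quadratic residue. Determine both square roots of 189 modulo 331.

Since 331 ≡ 3 (mod 4), a square root of 189 is 189^((331+1)/4) = 189^83 mod 331.
Repeated squaring: 189^2≡304, 189^4≡67, 189^8≡186, 189^16≡172, 189^32≡125, 189^64≡68 (mod 331).
189^83 = 189^(64+16+2+1) ≡ 239 (mod 331).
Check: 239² = 57121 ≡ 189 (mod 331). The two roots are 92 and 239.

92, 239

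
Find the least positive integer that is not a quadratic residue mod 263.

(2/263) = +1, so 2 is a residue.
(3/263) = +1, so 3 is a residue.
(4/263) = +1, so 4 is a residue.
(5/263) = −1, so 5 is the smallest positive non-residue mod 263.

5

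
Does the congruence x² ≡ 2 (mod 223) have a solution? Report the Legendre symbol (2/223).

1

Pull out 2: since 223 ≡ 7 (mod 8), (2/223) = +1.
Reached (1/223) = 1. Collecting the sign flips along the way, the symbol is +1.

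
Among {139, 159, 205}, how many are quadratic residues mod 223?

(139/223) = +1 → QR.
(159/223) = -1 → non-residue.
(205/223) = -1 → non-residue.
Total quadratic residues among the 3: 1.

1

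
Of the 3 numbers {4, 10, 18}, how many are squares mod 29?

(4/29) = +1 → QR.
(10/29) = -1 → non-residue.
(18/29) = -1 → non-residue.
Total quadratic residues among the 3: 1.

1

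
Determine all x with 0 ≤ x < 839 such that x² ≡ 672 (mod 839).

Since 839 ≡ 3 (mod 4), a square root of 672 is 672^((839+1)/4) = 672^210 mod 839.
Repeated squaring: 672^2≡202, 672^4≡532, 672^8≡281, 672^16≡95, 672^32≡635, 672^64≡505, 672^128≡808 (mod 839).
672^210 = 672^(128+64+16+2) ≡ 441 (mod 839).
Check: 441² = 194481 ≡ 672 (mod 839). The two roots are 398 and 441.

398, 441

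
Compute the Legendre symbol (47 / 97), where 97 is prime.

Euler's criterion: (47/97) ≡ 47^48 (mod 97).
47^2 ≡ 75 (mod 97)
47^4 ≡ 96 (mod 97)
47^8 ≡ 1 (mod 97)
47^16 ≡ 1 (mod 97)
47^32 ≡ 1 (mod 97)
47^48 = 47^(32+16) ≡ 1 (mod 97).
Result is 1, so (47/97) = 1.

1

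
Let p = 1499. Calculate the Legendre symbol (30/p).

Pull out 2: since 1499 ≡ 3 (mod 8), (2/1499) = -1.
Reciprocity: 15 ≡ 3 and 1499 ≡ 3 (mod 4), so (15/1499) = −(1499/15).
Reduce top mod 15: now compute (14/15).
Pull out 2: since 15 ≡ 7 (mod 8), (2/15) = +1.
Reciprocity: 7 ≡ 3 and 15 ≡ 3 (mod 4), so (7/15) = −(15/7).
Reduce top mod 7: now compute (1/7).
Reached (1/7) = 1. Collecting the sign flips along the way, the symbol is -1.

-1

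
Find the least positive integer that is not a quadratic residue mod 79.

(2/79) = +1, so 2 is a residue.
(3/79) = −1, so 3 is the smallest positive non-residue mod 79.

3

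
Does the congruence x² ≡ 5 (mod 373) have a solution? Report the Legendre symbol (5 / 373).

Euler's criterion: (5/373) ≡ 5^186 (mod 373).
5^2 ≡ 25 (mod 373)
5^4 ≡ 252 (mod 373)
5^8 ≡ 94 (mod 373)
5^16 ≡ 257 (mod 373)
5^32 ≡ 28 (mod 373)
5^64 ≡ 38 (mod 373)
5^128 ≡ 325 (mod 373)
5^186 = 5^(128+32+16+8+2) ≡ 372 (mod 373).
Result is 372 ≡ −1, so (5/373) = −1.

-1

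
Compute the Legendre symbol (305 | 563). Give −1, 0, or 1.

-1

Euler's criterion: (305/563) ≡ 305^281 (mod 563).
305^2 ≡ 130 (mod 563)
305^4 ≡ 10 (mod 563)
305^8 ≡ 100 (mod 563)
305^16 ≡ 429 (mod 563)
305^32 ≡ 503 (mod 563)
305^64 ≡ 222 (mod 563)
305^128 ≡ 303 (mod 563)
305^256 ≡ 40 (mod 563)
305^281 = 305^(256+16+8+1) ≡ 562 (mod 563).
Result is 562 ≡ −1, so (305/563) = −1.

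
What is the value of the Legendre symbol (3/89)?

-1

Euler's criterion: (3/89) ≡ 3^44 (mod 89).
3^2 ≡ 9 (mod 89)
3^4 ≡ 81 (mod 89)
3^8 ≡ 64 (mod 89)
3^16 ≡ 2 (mod 89)
3^32 ≡ 4 (mod 89)
3^44 = 3^(32+8+4) ≡ 88 (mod 89).
Result is 88 ≡ −1, so (3/89) = −1.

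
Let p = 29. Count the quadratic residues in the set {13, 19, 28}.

(13/29) = +1 → QR.
(19/29) = -1 → non-residue.
(28/29) = +1 → QR.
Total quadratic residues among the 3: 2.

2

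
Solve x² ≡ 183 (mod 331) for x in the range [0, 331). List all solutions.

50, 281

Since 331 ≡ 3 (mod 4), a square root of 183 is 183^((331+1)/4) = 183^83 mod 331.
Repeated squaring: 183^2≡58, 183^4≡54, 183^8≡268, 183^16≡328, 183^32≡9, 183^64≡81 (mod 331).
183^83 = 183^(64+16+2+1) ≡ 281 (mod 331).
Check: 281² = 78961 ≡ 183 (mod 331). The two roots are 50 and 281.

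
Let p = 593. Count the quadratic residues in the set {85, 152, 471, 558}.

2

(85/593) = -1 → non-residue.
(152/593) = +1 → QR.
(471/593) = -1 → non-residue.
(558/593) = +1 → QR.
Total quadratic residues among the 4: 2.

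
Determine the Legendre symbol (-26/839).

1

First reduce: -26 ≡ 813 (mod 839).
Reciprocity: 813 ≡ 1 and 839 ≡ 3 (mod 4), so (813/839) = +(839/813).
Reduce top mod 813: now compute (26/813).
Pull out 2: since 813 ≡ 5 (mod 8), (2/813) = -1.
Reciprocity: 13 ≡ 1 and 813 ≡ 1 (mod 4), so (13/813) = +(813/13).
Reduce top mod 13: now compute (7/13).
Reciprocity: 7 ≡ 3 and 13 ≡ 1 (mod 4), so (7/13) = +(13/7).
Reduce top mod 7: now compute (6/7).
Pull out 2: since 7 ≡ 7 (mod 8), (2/7) = +1.
Reciprocity: 3 ≡ 3 and 7 ≡ 3 (mod 4), so (3/7) = −(7/3).
Reduce top mod 3: now compute (1/3).
Reached (1/3) = 1. Collecting the sign flips along the way, the symbol is +1.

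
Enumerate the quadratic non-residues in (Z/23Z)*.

5,7,10,11,14,15,17,19,20,21,22

Square k = 1,…,11 (k and 23−k give the same square):
1²=1, 2²=4, 3²=9, 4²=16, 5²≡2, 6²≡13, 7²≡3, 8²≡18, 9²≡12, 10²≡8, 11²≡6 (mod 23).
The residues are {1, 2, 3, 4, 6, 8, 9, 12, 13, 16, 18}; the non-residues are the remaining 11 nonzero classes.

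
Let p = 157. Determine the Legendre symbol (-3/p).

1

First reduce: -3 ≡ 154 (mod 157).
Pull out 2: since 157 ≡ 5 (mod 8), (2/157) = -1.
Reciprocity: 77 ≡ 1 and 157 ≡ 1 (mod 4), so (77/157) = +(157/77).
Reduce top mod 77: now compute (3/77).
Reciprocity: 3 ≡ 3 and 77 ≡ 1 (mod 4), so (3/77) = +(77/3).
Reduce top mod 3: now compute (2/3).
Pull out 2: since 3 ≡ 3 (mod 8), (2/3) = -1.
Reached (1/3) = 1. Collecting the sign flips along the way, the symbol is +1.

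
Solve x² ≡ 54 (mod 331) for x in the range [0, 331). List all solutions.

Since 331 ≡ 3 (mod 4), a square root of 54 is 54^((331+1)/4) = 54^83 mod 331.
Repeated squaring: 54^2≡268, 54^4≡328, 54^8≡9, 54^16≡81, 54^32≡272, 54^64≡171 (mod 331).
54^83 = 54^(64+16+2+1) ≡ 58 (mod 331).
Check: 58² = 3364 ≡ 54 (mod 331). The two roots are 58 and 273.

58, 273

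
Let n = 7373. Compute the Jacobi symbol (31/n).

Reciprocity: 31 ≡ 3 and 7373 ≡ 1 (mod 4), so (31/7373) = +(7373/31).
Reduce top mod 31: now compute (26/31).
Pull out 2: since 31 ≡ 7 (mod 8), (2/31) = +1.
Reciprocity: 13 ≡ 1 and 31 ≡ 3 (mod 4), so (13/31) = +(31/13).
Reduce top mod 13: now compute (5/13).
Reciprocity: 5 ≡ 1 and 13 ≡ 1 (mod 4), so (5/13) = +(13/5).
Reduce top mod 5: now compute (3/5).
Reciprocity: 3 ≡ 3 and 5 ≡ 1 (mod 4), so (3/5) = +(5/3).
Reduce top mod 3: now compute (2/3).
Pull out 2: since 3 ≡ 3 (mod 8), (2/3) = -1.
Reached (1/3) = 1. Collecting the sign flips along the way, the symbol is -1.

-1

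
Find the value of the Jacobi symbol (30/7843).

Pull out 2: since 7843 ≡ 3 (mod 8), (2/7843) = -1.
Reciprocity: 15 ≡ 3 and 7843 ≡ 3 (mod 4), so (15/7843) = −(7843/15).
Reduce top mod 15: now compute (13/15).
Reciprocity: 13 ≡ 1 and 15 ≡ 3 (mod 4), so (13/15) = +(15/13).
Reduce top mod 13: now compute (2/13).
Pull out 2: since 13 ≡ 5 (mod 8), (2/13) = -1.
Reached (1/13) = 1. Collecting the sign flips along the way, the symbol is -1.

-1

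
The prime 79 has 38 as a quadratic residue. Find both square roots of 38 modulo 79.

14, 65

Since 79 ≡ 3 (mod 4), a square root of 38 is 38^((79+1)/4) = 38^20 mod 79.
Repeated squaring: 38^2≡22, 38^4≡10, 38^8≡21, 38^16≡46 (mod 79).
38^20 = 38^(16+4) ≡ 65 (mod 79).
Check: 65² = 4225 ≡ 38 (mod 79). The two roots are 14 and 65.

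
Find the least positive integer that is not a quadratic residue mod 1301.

(2/1301) = −1, so 2 is the smallest positive non-residue mod 1301.

2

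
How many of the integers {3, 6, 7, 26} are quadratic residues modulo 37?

(3/37) = +1 → QR.
(6/37) = -1 → non-residue.
(7/37) = +1 → QR.
(26/37) = +1 → QR.
Total quadratic residues among the 4: 3.

3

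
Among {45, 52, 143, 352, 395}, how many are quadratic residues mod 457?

1

(45/457) = -1 → non-residue.
(52/457) = -1 → non-residue.
(143/457) = +1 → QR.
(352/457) = -1 → non-residue.
(395/457) = -1 → non-residue.
Total quadratic residues among the 5: 1.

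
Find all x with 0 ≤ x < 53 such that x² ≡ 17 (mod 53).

21, 32

53 ≡ 1 (mod 4), so we find a root by search.
Trying successive values, 21² = 441 ≡ 17 (mod 53). The other root is 53 − 21 = 32.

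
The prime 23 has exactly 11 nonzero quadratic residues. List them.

Square k = 1,…,11 (k and 23−k give the same square):
1²=1, 2²=4, 3²=9, 4²=16, 5²≡2, 6²≡13, 7²≡3, 8²≡18, 9²≡12, 10²≡8, 11²≡6 (mod 23).
So the quadratic residues mod 23 are {1, 2, 3, 4, 6, 8, 9, 12, 13, 16, 18}.

1 2 3 4 6 8 9 12 13 16 18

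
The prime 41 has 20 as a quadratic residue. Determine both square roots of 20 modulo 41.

41 ≡ 1 (mod 4), so we find a root by search.
Trying successive values, 15² = 225 ≡ 20 (mod 41). The other root is 41 − 15 = 26.

15, 26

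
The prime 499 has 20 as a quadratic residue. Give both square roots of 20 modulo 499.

Since 499 ≡ 3 (mod 4), a square root of 20 is 20^((499+1)/4) = 20^125 mod 499.
Repeated squaring: 20^2≡400, 20^4≡320, 20^8≡105, 20^16≡47, 20^32≡213, 20^64≡459 (mod 499).
20^125 = 20^(64+32+16+8+4+1) ≡ 100 (mod 499).
Check: 100² = 10000 ≡ 20 (mod 499). The two roots are 100 and 399.

100, 399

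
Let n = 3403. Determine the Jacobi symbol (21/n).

1

Reciprocity: 21 ≡ 1 and 3403 ≡ 3 (mod 4), so (21/3403) = +(3403/21).
Reduce top mod 21: now compute (1/21).
Reached (1/21) = 1. Collecting the sign flips along the way, the symbol is +1.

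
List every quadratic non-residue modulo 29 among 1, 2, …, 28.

Square k = 1,…,14 (k and 29−k give the same square):
1²=1, 2²=4, 3²=9, 4²=16, 5²=25, 6²≡7, 7²≡20, 8²≡6, 9²≡23, 10²≡13, 11²≡5, 12²≡28, 13²≡24, 14²≡22 (mod 29).
The residues are {1, 4, 5, 6, 7, 9, 13, 16, 20, 22, 23, 24, 25, 28}; the non-residues are the remaining 14 nonzero classes.

2,3,8,10,11,12,14,15,17,18,19,21,26,27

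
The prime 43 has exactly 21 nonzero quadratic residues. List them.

1 4 6 9 10 11 13 14 15 16 17 21 23 24 25 31 35 36 38 40 41

Square k = 1,…,21 (k and 43−k give the same square):
1²=1, 2²=4, 3²=9, 4²=16, 5²=25, 6²=36, 7²≡6, 8²≡21, 9²≡38, 10²≡14, 11²≡35, 12²≡15, 13²≡40, 14²≡24, 15²≡10, 16²≡41, 17²≡31, 18²≡23, 19²≡17, 20²≡13, 21²≡11 (mod 43).
So the quadratic residues mod 43 are {1, 4, 6, 9, 10, 11, 13, 14, 15, 16, 17, 21, 23, 24, 25, 31, 35, 36, 38, 40, 41}.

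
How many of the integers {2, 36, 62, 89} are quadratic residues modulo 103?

2

(2/103) = +1 → QR.
(36/103) = +1 → QR.
(62/103) = -1 → non-residue.
(89/103) = -1 → non-residue.
Total quadratic residues among the 4: 2.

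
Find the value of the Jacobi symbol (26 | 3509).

Pull out 2: since 3509 ≡ 5 (mod 8), (2/3509) = -1.
Reciprocity: 13 ≡ 1 and 3509 ≡ 1 (mod 4), so (13/3509) = +(3509/13).
Reduce top mod 13: now compute (12/13).
Pull out 2^2: since 13 ≡ 5 (mod 8), (2/13) = -1, so (2/13)^2 = +1.
Reciprocity: 3 ≡ 3 and 13 ≡ 1 (mod 4), so (3/13) = +(13/3).
Reduce top mod 3: now compute (1/3).
Reached (1/3) = 1. Collecting the sign flips along the way, the symbol is -1.

-1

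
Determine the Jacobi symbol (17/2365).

Reciprocity: 17 ≡ 1 and 2365 ≡ 1 (mod 4), so (17/2365) = +(2365/17).
Reduce top mod 17: now compute (2/17).
Pull out 2: since 17 ≡ 1 (mod 8), (2/17) = +1.
Reached (1/17) = 1. Collecting the sign flips along the way, the symbol is +1.

1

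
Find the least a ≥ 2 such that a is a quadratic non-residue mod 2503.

(2/2503) = +1, so 2 is a residue.
(3/2503) = −1, so 3 is the smallest positive non-residue mod 2503.

3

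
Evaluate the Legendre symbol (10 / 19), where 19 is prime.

-1

Pull out 2: since 19 ≡ 3 (mod 8), (2/19) = -1.
Reciprocity: 5 ≡ 1 and 19 ≡ 3 (mod 4), so (5/19) = +(19/5).
Reduce top mod 5: now compute (4/5).
Pull out 2^2: since 5 ≡ 5 (mod 8), (2/5) = -1, so (2/5)^2 = +1.
Reached (1/5) = 1. Collecting the sign flips along the way, the symbol is -1.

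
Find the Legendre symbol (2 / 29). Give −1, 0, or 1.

Pull out 2: since 29 ≡ 5 (mod 8), (2/29) = -1.
Reached (1/29) = 1. Collecting the sign flips along the way, the symbol is -1.

-1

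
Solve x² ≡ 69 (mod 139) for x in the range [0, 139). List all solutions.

25, 114

Since 139 ≡ 3 (mod 4), a square root of 69 is 69^((139+1)/4) = 69^35 mod 139.
Repeated squaring: 69^2≡35, 69^4≡113, 69^8≡120, 69^16≡83, 69^32≡78 (mod 139).
69^35 = 69^(32+2+1) ≡ 25 (mod 139).
Check: 25² = 625 ≡ 69 (mod 139). The two roots are 25 and 114.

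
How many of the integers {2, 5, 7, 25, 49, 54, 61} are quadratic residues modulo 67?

3

(2/67) = -1 → non-residue.
(5/67) = -1 → non-residue.
(7/67) = -1 → non-residue.
(25/67) = +1 → QR.
(49/67) = +1 → QR.
(54/67) = +1 → QR.
(61/67) = -1 → non-residue.
Total quadratic residues among the 7: 3.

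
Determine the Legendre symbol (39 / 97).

Reciprocity: 39 ≡ 3 and 97 ≡ 1 (mod 4), so (39/97) = +(97/39).
Reduce top mod 39: now compute (19/39).
Reciprocity: 19 ≡ 3 and 39 ≡ 3 (mod 4), so (19/39) = −(39/19).
Reduce top mod 19: now compute (1/19).
Reached (1/19) = 1. Collecting the sign flips along the way, the symbol is -1.

-1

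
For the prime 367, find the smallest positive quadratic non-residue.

3

(2/367) = +1, so 2 is a residue.
(3/367) = −1, so 3 is the smallest positive non-residue mod 367.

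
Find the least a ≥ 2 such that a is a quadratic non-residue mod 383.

(2/383) = +1, so 2 is a residue.
(3/383) = +1, so 3 is a residue.
(4/383) = +1, so 4 is a residue.
(5/383) = −1, so 5 is the smallest positive non-residue mod 383.

5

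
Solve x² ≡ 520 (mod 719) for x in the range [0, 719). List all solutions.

169, 550

Since 719 ≡ 3 (mod 4), a square root of 520 is 520^((719+1)/4) = 520^180 mod 719.
Repeated squaring: 520^2≡56, 520^4≡260, 520^8≡14, 520^16≡196, 520^32≡309, 520^64≡573, 520^128≡465 (mod 719).
520^180 = 520^(128+32+16+4) ≡ 169 (mod 719).
Check: 169² = 28561 ≡ 520 (mod 719). The two roots are 169 and 550.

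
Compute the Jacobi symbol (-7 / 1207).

-1

First reduce: -7 ≡ 1200 (mod 1207).
Pull out 2^4: since 1207 ≡ 7 (mod 8), (2/1207) = +1, so (2/1207)^4 = +1.
Reciprocity: 75 ≡ 3 and 1207 ≡ 3 (mod 4), so (75/1207) = −(1207/75).
Reduce top mod 75: now compute (7/75).
Reciprocity: 7 ≡ 3 and 75 ≡ 3 (mod 4), so (7/75) = −(75/7).
Reduce top mod 7: now compute (5/7).
Reciprocity: 5 ≡ 1 and 7 ≡ 3 (mod 4), so (5/7) = +(7/5).
Reduce top mod 5: now compute (2/5).
Pull out 2: since 5 ≡ 5 (mod 8), (2/5) = -1.
Reached (1/5) = 1. Collecting the sign flips along the way, the symbol is -1.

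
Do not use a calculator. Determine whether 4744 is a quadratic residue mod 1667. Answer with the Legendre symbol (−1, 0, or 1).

1

First reduce: 4744 ≡ 1410 (mod 1667).
Pull out 2: since 1667 ≡ 3 (mod 8), (2/1667) = -1.
Reciprocity: 705 ≡ 1 and 1667 ≡ 3 (mod 4), so (705/1667) = +(1667/705).
Reduce top mod 705: now compute (257/705).
Reciprocity: 257 ≡ 1 and 705 ≡ 1 (mod 4), so (257/705) = +(705/257).
Reduce top mod 257: now compute (191/257).
Reciprocity: 191 ≡ 3 and 257 ≡ 1 (mod 4), so (191/257) = +(257/191).
Reduce top mod 191: now compute (66/191).
Pull out 2: since 191 ≡ 7 (mod 8), (2/191) = +1.
Reciprocity: 33 ≡ 1 and 191 ≡ 3 (mod 4), so (33/191) = +(191/33).
Reduce top mod 33: now compute (26/33).
Pull out 2: since 33 ≡ 1 (mod 8), (2/33) = +1.
Reciprocity: 13 ≡ 1 and 33 ≡ 1 (mod 4), so (13/33) = +(33/13).
Reduce top mod 13: now compute (7/13).
Reciprocity: 7 ≡ 3 and 13 ≡ 1 (mod 4), so (7/13) = +(13/7).
Reduce top mod 7: now compute (6/7).
Pull out 2: since 7 ≡ 7 (mod 8), (2/7) = +1.
Reciprocity: 3 ≡ 3 and 7 ≡ 3 (mod 4), so (3/7) = −(7/3).
Reduce top mod 3: now compute (1/3).
Reached (1/3) = 1. Collecting the sign flips along the way, the symbol is +1.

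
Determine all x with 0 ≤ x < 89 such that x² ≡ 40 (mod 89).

89 ≡ 1 (mod 4), so we find a root by search.
Trying successive values, 29² = 841 ≡ 40 (mod 89). The other root is 89 − 29 = 60.

29, 60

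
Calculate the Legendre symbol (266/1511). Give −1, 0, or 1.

Pull out 2: since 1511 ≡ 7 (mod 8), (2/1511) = +1.
Reciprocity: 133 ≡ 1 and 1511 ≡ 3 (mod 4), so (133/1511) = +(1511/133).
Reduce top mod 133: now compute (48/133).
Pull out 2^4: since 133 ≡ 5 (mod 8), (2/133) = -1, so (2/133)^4 = +1.
Reciprocity: 3 ≡ 3 and 133 ≡ 1 (mod 4), so (3/133) = +(133/3).
Reduce top mod 3: now compute (1/3).
Reached (1/3) = 1. Collecting the sign flips along the way, the symbol is +1.

1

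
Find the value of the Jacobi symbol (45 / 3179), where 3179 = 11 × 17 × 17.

1

Reciprocity: 45 ≡ 1 and 3179 ≡ 3 (mod 4), so (45/3179) = +(3179/45).
Reduce top mod 45: now compute (29/45).
Reciprocity: 29 ≡ 1 and 45 ≡ 1 (mod 4), so (29/45) = +(45/29).
Reduce top mod 29: now compute (16/29).
Pull out 2^4: since 29 ≡ 5 (mod 8), (2/29) = -1, so (2/29)^4 = +1.
Reached (1/29) = 1. Collecting the sign flips along the way, the symbol is +1.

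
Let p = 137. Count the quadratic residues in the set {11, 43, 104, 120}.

(11/137) = +1 → QR.
(43/137) = -1 → non-residue.
(104/137) = -1 → non-residue.
(120/137) = +1 → QR.
Total quadratic residues among the 4: 2.

2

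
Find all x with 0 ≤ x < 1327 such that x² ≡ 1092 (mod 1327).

80, 1247

Since 1327 ≡ 3 (mod 4), a square root of 1092 is 1092^((1327+1)/4) = 1092^332 mod 1327.
Repeated squaring: 1092^2≡818, 1092^4≡316, 1092^8≡331, 1092^16≡747, 1092^32≡669, 1092^64≡362, 1092^128≡998, 1092^256≡754 (mod 1327).
1092^332 = 1092^(256+64+8+4) ≡ 1247 (mod 1327).
Check: 1247² = 1555009 ≡ 1092 (mod 1327). The two roots are 80 and 1247.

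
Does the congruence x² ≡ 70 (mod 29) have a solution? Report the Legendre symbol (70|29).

First reduce: 70 ≡ 12 (mod 29).
Pull out 2^2: since 29 ≡ 5 (mod 8), (2/29) = -1, so (2/29)^2 = +1.
Reciprocity: 3 ≡ 3 and 29 ≡ 1 (mod 4), so (3/29) = +(29/3).
Reduce top mod 3: now compute (2/3).
Pull out 2: since 3 ≡ 3 (mod 8), (2/3) = -1.
Reached (1/3) = 1. Collecting the sign flips along the way, the symbol is -1.

-1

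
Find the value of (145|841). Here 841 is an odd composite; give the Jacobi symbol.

0

Reciprocity: 145 ≡ 1 and 841 ≡ 1 (mod 4), so (145/841) = +(841/145).
Reduce top mod 145: now compute (116/145).
Pull out 2^2: since 145 ≡ 1 (mod 8), (2/145) = +1, so (2/145)^2 = +1.
Reciprocity: 29 ≡ 1 and 145 ≡ 1 (mod 4), so (29/145) = +(145/29).
Reduce top mod 29: now compute (0/29).
Top reduces to 0: gcd > 1, so the symbol is 0.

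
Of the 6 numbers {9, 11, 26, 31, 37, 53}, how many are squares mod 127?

(9/127) = +1 → QR.
(11/127) = +1 → QR.
(26/127) = +1 → QR.
(31/127) = +1 → QR.
(37/127) = +1 → QR.
(53/127) = -1 → non-residue.
Total quadratic residues among the 6: 5.

5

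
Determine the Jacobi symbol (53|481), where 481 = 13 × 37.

Reciprocity: 53 ≡ 1 and 481 ≡ 1 (mod 4), so (53/481) = +(481/53).
Reduce top mod 53: now compute (4/53).
Pull out 2^2: since 53 ≡ 5 (mod 8), (2/53) = -1, so (2/53)^2 = +1.
Reached (1/53) = 1. Collecting the sign flips along the way, the symbol is +1.

1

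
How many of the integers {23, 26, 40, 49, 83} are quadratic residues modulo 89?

2

(23/89) = -1 → non-residue.
(26/89) = -1 → non-residue.
(40/89) = +1 → QR.
(49/89) = +1 → QR.
(83/89) = -1 → non-residue.
Total quadratic residues among the 5: 2.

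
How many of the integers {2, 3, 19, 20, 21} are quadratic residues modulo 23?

(2/23) = +1 → QR.
(3/23) = +1 → QR.
(19/23) = -1 → non-residue.
(20/23) = -1 → non-residue.
(21/23) = -1 → non-residue.
Total quadratic residues among the 5: 2.

2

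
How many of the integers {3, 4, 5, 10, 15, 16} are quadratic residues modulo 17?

(3/17) = -1 → non-residue.
(4/17) = +1 → QR.
(5/17) = -1 → non-residue.
(10/17) = -1 → non-residue.
(15/17) = +1 → QR.
(16/17) = +1 → QR.
Total quadratic residues among the 6: 3.

3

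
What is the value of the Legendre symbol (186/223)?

-1

Pull out 2: since 223 ≡ 7 (mod 8), (2/223) = +1.
Reciprocity: 93 ≡ 1 and 223 ≡ 3 (mod 4), so (93/223) = +(223/93).
Reduce top mod 93: now compute (37/93).
Reciprocity: 37 ≡ 1 and 93 ≡ 1 (mod 4), so (37/93) = +(93/37).
Reduce top mod 37: now compute (19/37).
Reciprocity: 19 ≡ 3 and 37 ≡ 1 (mod 4), so (19/37) = +(37/19).
Reduce top mod 19: now compute (18/19).
Pull out 2: since 19 ≡ 3 (mod 8), (2/19) = -1.
Reciprocity: 9 ≡ 1 and 19 ≡ 3 (mod 4), so (9/19) = +(19/9).
Reduce top mod 9: now compute (1/9).
Reached (1/9) = 1. Collecting the sign flips along the way, the symbol is -1.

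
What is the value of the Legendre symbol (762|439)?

First reduce: 762 ≡ 323 (mod 439).
Reciprocity: 323 ≡ 3 and 439 ≡ 3 (mod 4), so (323/439) = −(439/323).
Reduce top mod 323: now compute (116/323).
Pull out 2^2: since 323 ≡ 3 (mod 8), (2/323) = -1, so (2/323)^2 = +1.
Reciprocity: 29 ≡ 1 and 323 ≡ 3 (mod 4), so (29/323) = +(323/29).
Reduce top mod 29: now compute (4/29).
Pull out 2^2: since 29 ≡ 5 (mod 8), (2/29) = -1, so (2/29)^2 = +1.
Reached (1/29) = 1. Collecting the sign flips along the way, the symbol is -1.

-1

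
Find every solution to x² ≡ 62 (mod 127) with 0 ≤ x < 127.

58, 69

Since 127 ≡ 3 (mod 4), a square root of 62 is 62^((127+1)/4) = 62^32 mod 127.
Repeated squaring: 62^2≡34, 62^4≡13, 62^8≡42, 62^16≡113, 62^32≡69 (mod 127).
62^32 = 62^(32) ≡ 69 (mod 127).
Check: 69² = 4761 ≡ 62 (mod 127). The two roots are 58 and 69.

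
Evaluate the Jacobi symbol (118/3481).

0

Pull out 2: since 3481 ≡ 1 (mod 8), (2/3481) = +1.
Reciprocity: 59 ≡ 3 and 3481 ≡ 1 (mod 4), so (59/3481) = +(3481/59).
Reduce top mod 59: now compute (0/59).
Top reduces to 0: gcd > 1, so the symbol is 0.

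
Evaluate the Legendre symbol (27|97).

1

Euler's criterion: (27/97) ≡ 27^48 (mod 97).
27^2 ≡ 50 (mod 97)
27^4 ≡ 75 (mod 97)
27^8 ≡ 96 (mod 97)
27^16 ≡ 1 (mod 97)
27^32 ≡ 1 (mod 97)
27^48 = 27^(32+16) ≡ 1 (mod 97).
Result is 1, so (27/97) = 1.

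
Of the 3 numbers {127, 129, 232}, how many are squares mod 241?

(127/241) = -1 → non-residue.
(129/241) = -1 → non-residue.
(232/241) = +1 → QR.
Total quadratic residues among the 3: 1.

1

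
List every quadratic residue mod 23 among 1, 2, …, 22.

1, 2, 3, 4, 6, 8, 9, 12, 13, 16, 18

Square k = 1,…,11 (k and 23−k give the same square):
1²=1, 2²=4, 3²=9, 4²=16, 5²≡2, 6²≡13, 7²≡3, 8²≡18, 9²≡12, 10²≡8, 11²≡6 (mod 23).
So the quadratic residues mod 23 are {1, 2, 3, 4, 6, 8, 9, 12, 13, 16, 18}.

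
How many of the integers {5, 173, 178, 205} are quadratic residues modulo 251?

3

(5/251) = +1 → QR.
(173/251) = +1 → QR.
(178/251) = -1 → non-residue.
(205/251) = +1 → QR.
Total quadratic residues among the 4: 3.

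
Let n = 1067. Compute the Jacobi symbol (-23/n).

1

First reduce: -23 ≡ 1044 (mod 1067).
Pull out 2^2: since 1067 ≡ 3 (mod 8), (2/1067) = -1, so (2/1067)^2 = +1.
Reciprocity: 261 ≡ 1 and 1067 ≡ 3 (mod 4), so (261/1067) = +(1067/261).
Reduce top mod 261: now compute (23/261).
Reciprocity: 23 ≡ 3 and 261 ≡ 1 (mod 4), so (23/261) = +(261/23).
Reduce top mod 23: now compute (8/23).
Pull out 2^3: since 23 ≡ 7 (mod 8), (2/23) = +1, so (2/23)^3 = +1.
Reached (1/23) = 1. Collecting the sign flips along the way, the symbol is +1.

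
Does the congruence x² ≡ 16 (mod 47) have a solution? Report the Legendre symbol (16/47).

1

Euler's criterion: (16/47) ≡ 16^23 (mod 47).
16^2 ≡ 21 (mod 47)
16^4 ≡ 18 (mod 47)
16^8 ≡ 42 (mod 47)
16^16 ≡ 25 (mod 47)
16^23 = 16^(16+4+2+1) ≡ 1 (mod 47).
Result is 1, so (16/47) = 1.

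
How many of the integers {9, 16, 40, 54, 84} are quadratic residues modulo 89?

(9/89) = +1 → QR.
(16/89) = +1 → QR.
(40/89) = +1 → QR.
(54/89) = -1 → non-residue.
(84/89) = +1 → QR.
Total quadratic residues among the 5: 4.

4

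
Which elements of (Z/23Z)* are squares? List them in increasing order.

1 2 3 4 6 8 9 12 13 16 18

Square k = 1,…,11 (k and 23−k give the same square):
1²=1, 2²=4, 3²=9, 4²=16, 5²≡2, 6²≡13, 7²≡3, 8²≡18, 9²≡12, 10²≡8, 11²≡6 (mod 23).
So the quadratic residues mod 23 are {1, 2, 3, 4, 6, 8, 9, 12, 13, 16, 18}.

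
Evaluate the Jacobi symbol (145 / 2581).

Reciprocity: 145 ≡ 1 and 2581 ≡ 1 (mod 4), so (145/2581) = +(2581/145).
Reduce top mod 145: now compute (116/145).
Pull out 2^2: since 145 ≡ 1 (mod 8), (2/145) = +1, so (2/145)^2 = +1.
Reciprocity: 29 ≡ 1 and 145 ≡ 1 (mod 4), so (29/145) = +(145/29).
Reduce top mod 29: now compute (0/29).
Top reduces to 0: gcd > 1, so the symbol is 0.

0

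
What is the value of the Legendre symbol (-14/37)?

First reduce: -14 ≡ 23 (mod 37).
Reciprocity: 23 ≡ 3 and 37 ≡ 1 (mod 4), so (23/37) = +(37/23).
Reduce top mod 23: now compute (14/23).
Pull out 2: since 23 ≡ 7 (mod 8), (2/23) = +1.
Reciprocity: 7 ≡ 3 and 23 ≡ 3 (mod 4), so (7/23) = −(23/7).
Reduce top mod 7: now compute (2/7).
Pull out 2: since 7 ≡ 7 (mod 8), (2/7) = +1.
Reached (1/7) = 1. Collecting the sign flips along the way, the symbol is -1.

-1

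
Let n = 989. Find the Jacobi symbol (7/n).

Reciprocity: 7 ≡ 3 and 989 ≡ 1 (mod 4), so (7/989) = +(989/7).
Reduce top mod 7: now compute (2/7).
Pull out 2: since 7 ≡ 7 (mod 8), (2/7) = +1.
Reached (1/7) = 1. Collecting the sign flips along the way, the symbol is +1.

1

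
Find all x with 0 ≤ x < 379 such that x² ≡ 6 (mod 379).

Since 379 ≡ 3 (mod 4), a square root of 6 is 6^((379+1)/4) = 6^95 mod 379.
Repeated squaring: 6^2≡36, 6^4≡159, 6^8≡267, 6^16≡37, 6^32≡232, 6^64≡6 (mod 379).
6^95 = 6^(64+16+8+4+2+1) ≡ 232 (mod 379).
Check: 232² = 53824 ≡ 6 (mod 379). The two roots are 147 and 232.

147, 232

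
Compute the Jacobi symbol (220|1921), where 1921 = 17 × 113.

-1

Pull out 2^2: since 1921 ≡ 1 (mod 8), (2/1921) = +1, so (2/1921)^2 = +1.
Reciprocity: 55 ≡ 3 and 1921 ≡ 1 (mod 4), so (55/1921) = +(1921/55).
Reduce top mod 55: now compute (51/55).
Reciprocity: 51 ≡ 3 and 55 ≡ 3 (mod 4), so (51/55) = −(55/51).
Reduce top mod 51: now compute (4/51).
Pull out 2^2: since 51 ≡ 3 (mod 8), (2/51) = -1, so (2/51)^2 = +1.
Reached (1/51) = 1. Collecting the sign flips along the way, the symbol is -1.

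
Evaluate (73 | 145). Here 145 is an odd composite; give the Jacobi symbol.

1

Reciprocity: 73 ≡ 1 and 145 ≡ 1 (mod 4), so (73/145) = +(145/73).
Reduce top mod 73: now compute (72/73).
Pull out 2^3: since 73 ≡ 1 (mod 8), (2/73) = +1, so (2/73)^3 = +1.
Reciprocity: 9 ≡ 1 and 73 ≡ 1 (mod 4), so (9/73) = +(73/9).
Reduce top mod 9: now compute (1/9).
Reached (1/9) = 1. Collecting the sign flips along the way, the symbol is +1.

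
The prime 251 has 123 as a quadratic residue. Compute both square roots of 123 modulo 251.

25, 226

Since 251 ≡ 3 (mod 4), a square root of 123 is 123^((251+1)/4) = 123^63 mod 251.
Repeated squaring: 123^2≡69, 123^4≡243, 123^8≡64, 123^16≡80, 123^32≡125 (mod 251).
123^63 = 123^(32+16+8+4+2+1) ≡ 25 (mod 251).
Check: 25² = 625 ≡ 123 (mod 251). The two roots are 25 and 226.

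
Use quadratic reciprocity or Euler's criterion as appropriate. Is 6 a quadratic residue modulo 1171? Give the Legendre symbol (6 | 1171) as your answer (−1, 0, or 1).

Pull out 2: since 1171 ≡ 3 (mod 8), (2/1171) = -1.
Reciprocity: 3 ≡ 3 and 1171 ≡ 3 (mod 4), so (3/1171) = −(1171/3).
Reduce top mod 3: now compute (1/3).
Reached (1/3) = 1. Collecting the sign flips along the way, the symbol is +1.

1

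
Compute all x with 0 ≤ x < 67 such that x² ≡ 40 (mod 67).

Since 67 ≡ 3 (mod 4), a square root of 40 is 40^((67+1)/4) = 40^17 mod 67.
Repeated squaring: 40^2≡59, 40^4≡64, 40^8≡9, 40^16≡14 (mod 67).
40^17 = 40^(16+1) ≡ 24 (mod 67).
Check: 24² = 576 ≡ 40 (mod 67). The two roots are 24 and 43.

24, 43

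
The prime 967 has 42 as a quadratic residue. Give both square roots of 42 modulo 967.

Since 967 ≡ 3 (mod 4), a square root of 42 is 42^((967+1)/4) = 42^242 mod 967.
Repeated squaring: 42^2≡797, 42^4≡857, 42^8≡496, 42^16≡398, 42^32≡783, 42^64≡11, 42^128≡121 (mod 967).
42^242 = 42^(128+64+32+16+2) ≡ 146 (mod 967).
Check: 146² = 21316 ≡ 42 (mod 967). The two roots are 146 and 821.

146, 821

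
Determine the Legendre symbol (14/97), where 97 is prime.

-1

Pull out 2: since 97 ≡ 1 (mod 8), (2/97) = +1.
Reciprocity: 7 ≡ 3 and 97 ≡ 1 (mod 4), so (7/97) = +(97/7).
Reduce top mod 7: now compute (6/7).
Pull out 2: since 7 ≡ 7 (mod 8), (2/7) = +1.
Reciprocity: 3 ≡ 3 and 7 ≡ 3 (mod 4), so (3/7) = −(7/3).
Reduce top mod 3: now compute (1/3).
Reached (1/3) = 1. Collecting the sign flips along the way, the symbol is -1.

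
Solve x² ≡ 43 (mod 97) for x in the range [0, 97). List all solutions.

97 ≡ 1 (mod 4), so we find a root by search.
Trying successive values, 25² = 625 ≡ 43 (mod 97). The other root is 97 − 25 = 72.

25, 72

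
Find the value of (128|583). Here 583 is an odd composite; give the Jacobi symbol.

1

Pull out 2^7: since 583 ≡ 7 (mod 8), (2/583) = +1, so (2/583)^7 = +1.
Reached (1/583) = 1. Collecting the sign flips along the way, the symbol is +1.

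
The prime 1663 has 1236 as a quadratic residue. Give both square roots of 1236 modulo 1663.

572, 1091

Since 1663 ≡ 3 (mod 4), a square root of 1236 is 1236^((1663+1)/4) = 1236^416 mod 1663.
Repeated squaring: 1236^2≡1062, 1236^4≡330, 1236^8≡805, 1236^16≡1118, 1236^32≡1011, 1236^64≡1039, 1236^128≡234, 1236^256≡1540 (mod 1663).
1236^416 = 1236^(256+128+32) ≡ 572 (mod 1663).
Check: 572² = 327184 ≡ 1236 (mod 1663). The two roots are 572 and 1091.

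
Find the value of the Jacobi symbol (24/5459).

Pull out 2^3: since 5459 ≡ 3 (mod 8), (2/5459) = -1, so (2/5459)^3 = -1.
Reciprocity: 3 ≡ 3 and 5459 ≡ 3 (mod 4), so (3/5459) = −(5459/3).
Reduce top mod 3: now compute (2/3).
Pull out 2: since 3 ≡ 3 (mod 8), (2/3) = -1.
Reached (1/3) = 1. Collecting the sign flips along the way, the symbol is -1.

-1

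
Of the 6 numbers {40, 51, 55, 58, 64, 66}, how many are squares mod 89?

(40/89) = +1 → QR.
(51/89) = -1 → non-residue.
(55/89) = +1 → QR.
(58/89) = -1 → non-residue.
(64/89) = +1 → QR.
(66/89) = -1 → non-residue.
Total quadratic residues among the 6: 3.

3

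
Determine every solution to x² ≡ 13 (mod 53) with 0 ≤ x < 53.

15, 38

53 ≡ 1 (mod 4), so we find a root by search.
Trying successive values, 15² = 225 ≡ 13 (mod 53). The other root is 53 − 15 = 38.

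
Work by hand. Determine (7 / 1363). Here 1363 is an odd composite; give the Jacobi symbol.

1

Reciprocity: 7 ≡ 3 and 1363 ≡ 3 (mod 4), so (7/1363) = −(1363/7).
Reduce top mod 7: now compute (5/7).
Reciprocity: 5 ≡ 1 and 7 ≡ 3 (mod 4), so (5/7) = +(7/5).
Reduce top mod 5: now compute (2/5).
Pull out 2: since 5 ≡ 5 (mod 8), (2/5) = -1.
Reached (1/5) = 1. Collecting the sign flips along the way, the symbol is +1.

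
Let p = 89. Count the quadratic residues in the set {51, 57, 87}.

2

(51/89) = -1 → non-residue.
(57/89) = +1 → QR.
(87/89) = +1 → QR.
Total quadratic residues among the 3: 2.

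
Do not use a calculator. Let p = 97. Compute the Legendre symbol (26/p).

-1

Pull out 2: since 97 ≡ 1 (mod 8), (2/97) = +1.
Reciprocity: 13 ≡ 1 and 97 ≡ 1 (mod 4), so (13/97) = +(97/13).
Reduce top mod 13: now compute (6/13).
Pull out 2: since 13 ≡ 5 (mod 8), (2/13) = -1.
Reciprocity: 3 ≡ 3 and 13 ≡ 1 (mod 4), so (3/13) = +(13/3).
Reduce top mod 3: now compute (1/3).
Reached (1/3) = 1. Collecting the sign flips along the way, the symbol is -1.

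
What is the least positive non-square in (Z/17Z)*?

3

(2/17) = +1, so 2 is a residue.
(3/17) = −1, so 3 is the smallest positive non-residue mod 17.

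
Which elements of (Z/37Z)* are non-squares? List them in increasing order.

2, 5, 6, 8, 13, 14, 15, 17, 18, 19, 20, 22, 23, 24, 29, 31, 32, 35

Square k = 1,…,18 (k and 37−k give the same square):
1²=1, 2²=4, 3²=9, 4²=16, 5²=25, 6²=36, 7²≡12, 8²≡27, 9²≡7, 10²≡26, 11²≡10, 12²≡33, 13²≡21, 14²≡11, 15²≡3, 16²≡34, 17²≡30, 18²≡28 (mod 37).
The residues are {1, 3, 4, 7, 9, 10, 11, 12, 16, 21, 25, 26, 27, 28, 30, 33, 34, 36}; the non-residues are the remaining 18 nonzero classes.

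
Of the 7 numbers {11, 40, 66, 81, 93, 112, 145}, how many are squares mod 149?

(11/149) = -1 → non-residue.
(40/149) = -1 → non-residue.
(66/149) = -1 → non-residue.
(81/149) = +1 → QR.
(93/149) = -1 → non-residue.
(112/149) = +1 → QR.
(145/149) = +1 → QR.
Total quadratic residues among the 7: 3.

3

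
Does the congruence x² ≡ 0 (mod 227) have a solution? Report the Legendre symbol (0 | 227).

Top reduces to 0: gcd > 1, so the symbol is 0.

0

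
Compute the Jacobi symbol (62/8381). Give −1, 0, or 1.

Pull out 2: since 8381 ≡ 5 (mod 8), (2/8381) = -1.
Reciprocity: 31 ≡ 3 and 8381 ≡ 1 (mod 4), so (31/8381) = +(8381/31).
Reduce top mod 31: now compute (11/31).
Reciprocity: 11 ≡ 3 and 31 ≡ 3 (mod 4), so (11/31) = −(31/11).
Reduce top mod 11: now compute (9/11).
Reciprocity: 9 ≡ 1 and 11 ≡ 3 (mod 4), so (9/11) = +(11/9).
Reduce top mod 9: now compute (2/9).
Pull out 2: since 9 ≡ 1 (mod 8), (2/9) = +1.
Reached (1/9) = 1. Collecting the sign flips along the way, the symbol is +1.

1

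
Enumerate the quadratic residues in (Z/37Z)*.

Square k = 1,…,18 (k and 37−k give the same square):
1²=1, 2²=4, 3²=9, 4²=16, 5²=25, 6²=36, 7²≡12, 8²≡27, 9²≡7, 10²≡26, 11²≡10, 12²≡33, 13²≡21, 14²≡11, 15²≡3, 16²≡34, 17²≡30, 18²≡28 (mod 37).
So the quadratic residues mod 37 are {1, 3, 4, 7, 9, 10, 11, 12, 16, 21, 25, 26, 27, 28, 30, 33, 34, 36}.

1 3 4 7 9 10 11 12 16 21 25 26 27 28 30 33 34 36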